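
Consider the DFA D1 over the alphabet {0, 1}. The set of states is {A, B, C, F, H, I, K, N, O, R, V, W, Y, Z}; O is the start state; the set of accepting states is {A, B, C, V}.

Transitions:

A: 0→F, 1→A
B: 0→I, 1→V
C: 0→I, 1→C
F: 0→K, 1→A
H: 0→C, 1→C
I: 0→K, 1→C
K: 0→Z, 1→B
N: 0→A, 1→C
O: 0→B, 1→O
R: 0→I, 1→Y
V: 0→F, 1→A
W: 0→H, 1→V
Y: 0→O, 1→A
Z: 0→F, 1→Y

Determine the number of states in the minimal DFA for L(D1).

6

States {H,N,R,W} cannot be reached from the start state, so discard them.
Initial partition by acceptance: {A,B,C,V} | {F,I,K,O,Y,Z}.
Split {F,I,K,O,Y,Z} by δ(·,0) → {F,I,K,Y,Z} and {O}.
Refine {F,I,K,Y,Z} on symbol 0: members go to different blocks, giving {F,I,K,Z} and {Y}.
Split {F,I,K,Z} by δ(·,1) → {F,I,K} and {Z}.
Split {F,I,K} by δ(·,0) → {F,I} and {K}.
No further refinement is possible. Final partition (6 blocks): {A,B,C,V} | {F,I} | {O} | {Y} | {Z} | {K}.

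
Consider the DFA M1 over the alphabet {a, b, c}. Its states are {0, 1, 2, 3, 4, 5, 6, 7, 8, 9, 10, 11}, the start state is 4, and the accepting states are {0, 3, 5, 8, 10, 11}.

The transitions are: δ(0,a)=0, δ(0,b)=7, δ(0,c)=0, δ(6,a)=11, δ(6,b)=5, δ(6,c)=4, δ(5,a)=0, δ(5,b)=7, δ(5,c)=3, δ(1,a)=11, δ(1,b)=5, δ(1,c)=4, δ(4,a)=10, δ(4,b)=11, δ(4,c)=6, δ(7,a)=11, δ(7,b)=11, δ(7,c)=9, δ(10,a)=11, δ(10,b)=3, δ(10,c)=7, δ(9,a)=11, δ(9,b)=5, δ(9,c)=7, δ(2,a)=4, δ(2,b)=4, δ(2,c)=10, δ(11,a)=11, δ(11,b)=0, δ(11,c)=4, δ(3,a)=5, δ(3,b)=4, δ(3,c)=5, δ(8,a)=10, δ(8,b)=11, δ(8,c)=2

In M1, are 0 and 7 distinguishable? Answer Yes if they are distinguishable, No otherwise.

States {1,2,8} cannot be reached from the start state, so discard them.
Initial partition by acceptance: {0,3,5,10,11} | {4,6,7,9}.
Refine {0,3,5,10,11} on symbol b: members go to different blocks, giving {0,3,5} and {10,11}.
Refine {4,6,7,9} on symbol b: members go to different blocks, giving {4,7} and {6,9}.
The partition is now stable with 4 blocks: {0,3,5} | {4,7} | {10,11} | {6,9}.
0 and 7 end up in different blocks, so they are distinguishable. For instance, the string 'ε' is accepted from only 0.

Yes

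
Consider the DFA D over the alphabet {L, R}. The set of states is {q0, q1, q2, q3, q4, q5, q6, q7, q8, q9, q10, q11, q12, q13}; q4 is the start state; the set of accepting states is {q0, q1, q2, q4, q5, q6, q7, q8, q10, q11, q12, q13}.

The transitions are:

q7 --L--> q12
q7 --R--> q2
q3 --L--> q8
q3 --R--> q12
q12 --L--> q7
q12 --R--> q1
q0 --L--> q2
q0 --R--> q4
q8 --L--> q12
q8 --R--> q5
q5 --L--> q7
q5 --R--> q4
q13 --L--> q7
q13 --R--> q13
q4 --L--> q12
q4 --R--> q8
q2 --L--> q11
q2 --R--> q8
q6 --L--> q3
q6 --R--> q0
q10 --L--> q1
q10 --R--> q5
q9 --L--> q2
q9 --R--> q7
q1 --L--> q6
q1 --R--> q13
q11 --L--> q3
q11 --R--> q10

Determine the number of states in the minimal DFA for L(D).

Reachable states from the start: {q0,q1,q2,q3,q4,q5,q6,q7,q8,q10,q11,q12,q13}. Unreachable: {q9} — drop them.
Start with accepting vs non-accepting: {q0,q1,q2,q4,q5,q6,q7,q8,q10,q11,q12,q13} | {q3}.
Split {q0,q1,q2,q4,q5,q6,q7,q8,q10,q11,q12,q13} by δ(·,L) → {q0,q1,q2,q4,q5,q7,q8,q10,q12,q13} and {q6,q11}.
On input L, block {q0,q1,q2,q4,q5,q7,q8,q10,q12,q13} splits into {q0,q4,q5,q7,q8,q10,q12,q13} and {q1,q2}.
On input L, block {q0,q4,q5,q7,q8,q10,q12,q13} splits into {q4,q5,q7,q8,q12,q13} and {q0,q10}.
On input R, block {q4,q5,q7,q8,q12,q13} splits into {q4,q5,q8,q13} and {q7,q12}.
No further refinement is possible. Final partition (6 blocks): {q4,q5,q8,q13} | {q3} | {q6,q11} | {q1,q2} | {q0,q10} | {q7,q12}.

6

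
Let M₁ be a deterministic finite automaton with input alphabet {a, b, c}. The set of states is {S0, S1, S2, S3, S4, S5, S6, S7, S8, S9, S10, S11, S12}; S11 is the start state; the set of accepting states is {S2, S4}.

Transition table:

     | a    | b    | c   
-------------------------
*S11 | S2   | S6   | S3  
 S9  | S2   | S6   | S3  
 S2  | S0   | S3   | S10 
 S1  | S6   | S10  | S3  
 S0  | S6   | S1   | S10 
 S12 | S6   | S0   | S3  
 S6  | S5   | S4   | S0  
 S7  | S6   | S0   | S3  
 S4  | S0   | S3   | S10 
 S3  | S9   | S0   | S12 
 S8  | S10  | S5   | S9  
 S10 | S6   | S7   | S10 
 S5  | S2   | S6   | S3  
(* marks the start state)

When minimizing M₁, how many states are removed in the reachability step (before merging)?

1

No path from S11 leads to S8; the other 12 states are all reachable.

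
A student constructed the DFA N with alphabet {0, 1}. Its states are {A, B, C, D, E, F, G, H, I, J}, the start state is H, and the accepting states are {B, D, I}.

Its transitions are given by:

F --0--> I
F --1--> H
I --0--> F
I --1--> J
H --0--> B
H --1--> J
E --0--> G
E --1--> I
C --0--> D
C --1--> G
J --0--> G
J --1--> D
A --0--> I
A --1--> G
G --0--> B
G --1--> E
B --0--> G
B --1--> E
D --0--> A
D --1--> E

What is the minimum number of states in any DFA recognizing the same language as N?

5

States {C} cannot be reached from the start state, so discard them.
P0 = {B,D,I} | {A,E,F,G,H,J}.
On input 0, block {A,E,F,G,H,J} splits into {A,F,G,H} and {E,J}.
Refine {A,F,G,H} on symbol 1: members go to different blocks, giving {A,F} and {G,H}.
Refine {B,D,I} on symbol 0: members go to different blocks, giving {D,I} and {B}.
No further refinement is possible. Final partition (5 blocks): {D,I} | {A,F} | {E,J} | {G,H} | {B}.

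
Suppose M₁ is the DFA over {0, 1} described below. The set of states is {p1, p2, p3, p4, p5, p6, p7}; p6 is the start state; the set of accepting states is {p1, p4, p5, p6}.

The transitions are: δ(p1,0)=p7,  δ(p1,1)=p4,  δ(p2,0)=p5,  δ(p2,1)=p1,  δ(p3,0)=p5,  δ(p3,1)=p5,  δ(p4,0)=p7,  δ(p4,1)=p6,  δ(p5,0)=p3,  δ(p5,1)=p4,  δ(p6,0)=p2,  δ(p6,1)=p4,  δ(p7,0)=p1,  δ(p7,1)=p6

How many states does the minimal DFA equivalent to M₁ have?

2

P0 = {p1,p4,p5,p6} | {p2,p3,p7}.
No further refinement is possible. Final partition (2 blocks): {p1,p4,p5,p6} | {p2,p3,p7}.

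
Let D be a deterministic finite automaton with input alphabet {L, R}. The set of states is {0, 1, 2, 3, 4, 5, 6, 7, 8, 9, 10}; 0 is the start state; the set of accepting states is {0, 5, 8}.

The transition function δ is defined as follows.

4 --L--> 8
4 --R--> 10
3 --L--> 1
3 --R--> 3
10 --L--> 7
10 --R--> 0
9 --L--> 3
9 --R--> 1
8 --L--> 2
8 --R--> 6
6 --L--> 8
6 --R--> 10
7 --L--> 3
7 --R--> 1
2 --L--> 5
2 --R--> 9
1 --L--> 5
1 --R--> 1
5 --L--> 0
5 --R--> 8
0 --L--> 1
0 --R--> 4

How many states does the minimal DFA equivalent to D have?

P0 = {0,5,8} | {1,2,3,4,6,7,9,10}.
On input L, block {0,5,8} splits into {0,8} and {5}.
Split {1,2,3,4,6,7,9,10} by δ(·,L) → {3,7,9,10} and {1,2} and {4,6}.
On input L, block {3,7,9,10} splits into {7,9,10} and {3}.
Refine {7,9,10} on symbol L: members go to different blocks, giving {7,9} and {10}.
On input R, block {1,2} splits into {1} and {2}.
Split {0,8} by δ(·,L) → {0} and {8}.
The partition is now stable with 9 blocks: {0} | {7,9} | {5} | {1} | {4,6} | {3} | {10} | {2} | {8}.

9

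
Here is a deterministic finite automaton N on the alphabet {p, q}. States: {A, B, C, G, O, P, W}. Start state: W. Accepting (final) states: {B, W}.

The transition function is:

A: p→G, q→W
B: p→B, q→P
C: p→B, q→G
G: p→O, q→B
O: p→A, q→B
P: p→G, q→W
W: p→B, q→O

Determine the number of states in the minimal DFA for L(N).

2

States {C} cannot be reached from the start state, so discard them.
Start with accepting vs non-accepting: {B,W} | {A,G,O,P}.
The partition is now stable with 2 blocks: {B,W} | {A,G,O,P}.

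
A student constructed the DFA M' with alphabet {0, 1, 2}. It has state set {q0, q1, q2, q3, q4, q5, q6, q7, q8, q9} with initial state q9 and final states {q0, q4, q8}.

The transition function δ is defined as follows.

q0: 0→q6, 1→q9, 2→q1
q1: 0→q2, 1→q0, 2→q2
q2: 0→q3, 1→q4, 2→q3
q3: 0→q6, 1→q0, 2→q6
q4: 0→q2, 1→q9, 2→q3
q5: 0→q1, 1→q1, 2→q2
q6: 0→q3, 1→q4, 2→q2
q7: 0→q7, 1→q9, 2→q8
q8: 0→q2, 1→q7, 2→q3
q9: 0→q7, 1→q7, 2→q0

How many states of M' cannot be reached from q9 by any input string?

1

No path from q9 leads to q5; the other 9 states are all reachable.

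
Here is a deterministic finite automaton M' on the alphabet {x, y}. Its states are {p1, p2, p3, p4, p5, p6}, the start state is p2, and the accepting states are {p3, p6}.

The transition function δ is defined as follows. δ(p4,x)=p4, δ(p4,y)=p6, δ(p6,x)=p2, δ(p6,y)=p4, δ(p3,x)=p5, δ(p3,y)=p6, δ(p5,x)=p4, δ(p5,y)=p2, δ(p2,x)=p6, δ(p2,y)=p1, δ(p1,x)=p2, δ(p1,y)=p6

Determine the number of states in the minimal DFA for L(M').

4

Reachable states from the start: {p1,p2,p4,p6}. Unreachable: {p3,p5} — drop them.
Start with accepting vs non-accepting: {p6} | {p1,p2,p4}.
Refine {p1,p2,p4} on symbol x: members go to different blocks, giving {p1,p4} and {p2}.
Refine {p1,p4} on symbol x: members go to different blocks, giving {p1} and {p4}.
No further refinement is possible. Final partition (4 blocks): {p6} | {p1} | {p2} | {p4}.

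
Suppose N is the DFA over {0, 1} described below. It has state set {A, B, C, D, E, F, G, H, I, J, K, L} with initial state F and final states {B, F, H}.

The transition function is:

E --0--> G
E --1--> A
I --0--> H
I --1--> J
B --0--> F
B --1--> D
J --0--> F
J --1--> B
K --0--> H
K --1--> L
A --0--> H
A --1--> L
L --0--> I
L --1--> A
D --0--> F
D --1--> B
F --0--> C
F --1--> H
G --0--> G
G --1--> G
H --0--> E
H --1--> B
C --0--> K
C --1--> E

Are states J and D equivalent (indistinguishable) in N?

P0 = {B,F,H} | {A,C,D,E,G,I,J,K,L}.
Split {B,F,H} by δ(·,0) → {F,H} and {B}.
On input 1, block {F,H} splits into {F} and {H}.
Split {A,C,D,E,G,I,J,K,L} by δ(·,0) → {C,E,G,L} and {A,I,K} and {D,J}.
On input 0, block {C,E,G,L} splits into {C,L} and {E,G}.
On input 1, block {C,L} splits into {C} and {L}.
Split {A,I,K} by δ(·,1) → {A,K} and {I}.
Split {E,G} by δ(·,1) → {E} and {G}.
The partition is now stable with 10 blocks: {F} | {C} | {B} | {H} | {A,K} | {D,J} | {E} | {L} | {I} | {G}.
J and D lie in the same block of the stable partition, so they are equivalent — no string distinguishes them.

Yes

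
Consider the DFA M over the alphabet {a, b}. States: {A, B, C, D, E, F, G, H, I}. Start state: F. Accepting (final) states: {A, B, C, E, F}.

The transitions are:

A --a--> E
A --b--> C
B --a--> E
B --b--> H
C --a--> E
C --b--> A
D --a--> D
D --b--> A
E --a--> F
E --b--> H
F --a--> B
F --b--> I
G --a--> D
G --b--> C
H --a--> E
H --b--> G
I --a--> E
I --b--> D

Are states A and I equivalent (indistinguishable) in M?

No

Every state is reachable, so we keep all 9.
Start with accepting vs non-accepting: {A,B,C,E,F} | {D,G,H,I}.
On input b, block {A,B,C,E,F} splits into {B,E,F} and {A,C}.
On input a, block {D,G,H,I} splits into {D,G} and {H,I}.
No further refinement is possible. Final partition (4 blocks): {B,E,F} | {D,G} | {A,C} | {H,I}.
A and I end up in different blocks, so they are distinguishable. For instance, the string 'ε' is accepted from only A.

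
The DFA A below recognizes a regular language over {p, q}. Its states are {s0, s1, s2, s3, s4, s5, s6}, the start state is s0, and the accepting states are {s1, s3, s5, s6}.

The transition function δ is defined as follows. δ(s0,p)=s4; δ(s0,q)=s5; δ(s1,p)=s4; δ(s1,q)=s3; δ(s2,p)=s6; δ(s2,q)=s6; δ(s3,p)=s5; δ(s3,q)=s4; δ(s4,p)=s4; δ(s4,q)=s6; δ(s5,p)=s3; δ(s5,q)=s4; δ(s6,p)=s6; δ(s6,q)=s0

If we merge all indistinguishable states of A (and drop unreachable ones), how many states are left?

2

Reachable states from the start: {s0,s3,s4,s5,s6}. Unreachable: {s1,s2} — drop them.
Initial partition by acceptance: {s3,s5,s6} | {s0,s4}.
Stable partition: {s3,s5,s6} | {s0,s4} — 2 equivalence classes.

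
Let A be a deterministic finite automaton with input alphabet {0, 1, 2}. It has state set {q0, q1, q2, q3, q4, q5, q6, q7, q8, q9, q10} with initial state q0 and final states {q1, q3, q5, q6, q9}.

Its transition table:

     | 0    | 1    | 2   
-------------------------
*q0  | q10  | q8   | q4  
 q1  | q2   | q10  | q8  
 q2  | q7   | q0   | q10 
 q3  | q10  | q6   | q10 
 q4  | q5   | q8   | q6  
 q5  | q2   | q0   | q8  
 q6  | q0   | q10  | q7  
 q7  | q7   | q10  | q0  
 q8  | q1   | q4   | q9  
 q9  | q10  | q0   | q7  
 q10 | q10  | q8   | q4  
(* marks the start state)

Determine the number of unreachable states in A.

1

No path from q0 leads to q3; the other 10 states are all reachable.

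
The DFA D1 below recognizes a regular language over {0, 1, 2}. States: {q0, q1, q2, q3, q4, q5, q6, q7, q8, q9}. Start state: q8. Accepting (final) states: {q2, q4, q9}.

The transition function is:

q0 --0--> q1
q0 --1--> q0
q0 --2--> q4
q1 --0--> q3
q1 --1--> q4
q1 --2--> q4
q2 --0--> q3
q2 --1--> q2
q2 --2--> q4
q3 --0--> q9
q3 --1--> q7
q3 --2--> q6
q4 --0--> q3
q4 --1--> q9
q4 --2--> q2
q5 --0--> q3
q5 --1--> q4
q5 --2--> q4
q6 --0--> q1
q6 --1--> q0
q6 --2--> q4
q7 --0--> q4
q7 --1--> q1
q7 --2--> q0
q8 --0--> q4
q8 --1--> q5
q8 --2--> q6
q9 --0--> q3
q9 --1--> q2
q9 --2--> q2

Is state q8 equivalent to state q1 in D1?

No

P0 = {q2,q4,q9} | {q0,q1,q3,q5,q6,q7,q8}.
Refine {q0,q1,q3,q5,q6,q7,q8} on symbol 0: members go to different blocks, giving {q0,q1,q5,q6} and {q3,q7,q8}.
On input 0, block {q0,q1,q5,q6} splits into {q0,q6} and {q1,q5}.
On input 1, block {q3,q7,q8} splits into {q7,q8} and {q3}.
Stable partition: {q2,q4,q9} | {q0,q6} | {q7,q8} | {q1,q5} | {q3} — 5 equivalence classes.
q8 and q1 end up in different blocks, so they are distinguishable. For instance, the string '0' is accepted from only q8.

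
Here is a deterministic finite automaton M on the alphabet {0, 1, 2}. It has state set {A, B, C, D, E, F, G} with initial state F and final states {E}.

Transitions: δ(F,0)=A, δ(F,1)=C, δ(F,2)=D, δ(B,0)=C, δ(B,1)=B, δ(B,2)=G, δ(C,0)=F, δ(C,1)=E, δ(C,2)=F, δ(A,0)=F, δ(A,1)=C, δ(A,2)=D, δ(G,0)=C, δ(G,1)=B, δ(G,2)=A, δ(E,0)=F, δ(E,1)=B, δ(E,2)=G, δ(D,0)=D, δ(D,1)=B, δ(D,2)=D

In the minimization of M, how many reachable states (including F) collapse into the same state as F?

2

Every state is reachable, so we keep all 7.
Initial partition by acceptance: {E} | {A,B,C,D,F,G}.
On input 1, block {A,B,C,D,F,G} splits into {A,B,D,F,G} and {C}.
On input 0, block {A,B,D,F,G} splits into {A,D,F} and {B,G}.
Refine {A,D,F} on symbol 1: members go to different blocks, giving {A,F} and {D}.
Split {B,G} by δ(·,2) → {B} and {G}.
The partition is now stable with 6 blocks: {E} | {A,F} | {C} | {B} | {D} | {G}.
The equivalence class containing F is {A,F}, of size 2.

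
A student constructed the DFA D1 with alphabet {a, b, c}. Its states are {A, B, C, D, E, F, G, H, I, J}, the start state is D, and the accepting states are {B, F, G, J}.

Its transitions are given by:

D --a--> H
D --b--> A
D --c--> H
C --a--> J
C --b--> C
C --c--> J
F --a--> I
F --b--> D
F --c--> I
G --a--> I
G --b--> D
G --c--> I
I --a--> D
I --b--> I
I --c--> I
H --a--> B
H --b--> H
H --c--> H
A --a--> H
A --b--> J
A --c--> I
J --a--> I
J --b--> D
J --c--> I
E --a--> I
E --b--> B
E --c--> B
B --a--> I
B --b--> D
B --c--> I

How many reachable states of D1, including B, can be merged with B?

2

Reachable states from the start: {A,B,D,H,I,J}. Unreachable: {C,E,F,G} — drop them.
P0 = {B,J} | {A,D,H,I}.
Refine {A,D,H,I} on symbol a: members go to different blocks, giving {A,D,I} and {H}.
Split {A,D,I} by δ(·,a) → {A,D} and {I}.
Refine {A,D} on symbol b: members go to different blocks, giving {A} and {D}.
The partition is now stable with 5 blocks: {B,J} | {A} | {H} | {I} | {D}.
State B belongs to the block {B,J}, which has 2 states.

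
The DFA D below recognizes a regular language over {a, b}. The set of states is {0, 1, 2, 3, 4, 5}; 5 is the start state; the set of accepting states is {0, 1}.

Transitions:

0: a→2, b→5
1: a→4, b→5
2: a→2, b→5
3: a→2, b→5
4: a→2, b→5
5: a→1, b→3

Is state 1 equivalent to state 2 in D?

No

Reachable states from the start: {1,2,3,4,5}. Unreachable: {0} — drop them.
Start with accepting vs non-accepting: {1} | {2,3,4,5}.
On input a, block {2,3,4,5} splits into {2,3,4} and {5}.
The partition is now stable with 3 blocks: {1} | {2,3,4} | {5}.
1 and 2 end up in different blocks, so they are distinguishable. For instance, the string 'ε' is accepted from only 1.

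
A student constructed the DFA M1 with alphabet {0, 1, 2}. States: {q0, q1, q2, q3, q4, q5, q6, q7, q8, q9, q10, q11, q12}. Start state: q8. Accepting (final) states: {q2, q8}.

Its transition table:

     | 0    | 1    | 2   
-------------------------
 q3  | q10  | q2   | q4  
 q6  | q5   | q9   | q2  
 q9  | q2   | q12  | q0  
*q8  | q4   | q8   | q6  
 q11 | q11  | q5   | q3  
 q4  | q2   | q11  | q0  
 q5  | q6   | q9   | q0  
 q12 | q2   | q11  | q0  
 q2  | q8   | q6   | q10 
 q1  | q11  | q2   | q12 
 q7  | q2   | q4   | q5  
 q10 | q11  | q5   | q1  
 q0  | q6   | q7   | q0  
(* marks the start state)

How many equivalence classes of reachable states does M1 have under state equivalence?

8

Every state is reachable, so we keep all 13.
P0 = {q2,q8} | {q0,q1,q3,q4,q5,q6,q7,q9,q10,q11,q12}.
Split {q2,q8} by δ(·,0) → {q2} and {q8}.
Split {q0,q1,q3,q4,q5,q6,q7,q9,q10,q11,q12} by δ(·,0) → {q0,q1,q3,q5,q6,q10,q11} and {q4,q7,q9,q12}.
On input 1, block {q0,q1,q3,q5,q6,q10,q11} splits into {q0,q5,q6} and {q1,q3} and {q10,q11}.
On input 2, block {q0,q5,q6} splits into {q0,q5} and {q6}.
On input 1, block {q4,q7,q9,q12} splits into {q4,q12} and {q7,q9}.
The partition is now stable with 8 blocks: {q2} | {q0,q5} | {q8} | {q4,q12} | {q1,q3} | {q10,q11} | {q6} | {q7,q9}.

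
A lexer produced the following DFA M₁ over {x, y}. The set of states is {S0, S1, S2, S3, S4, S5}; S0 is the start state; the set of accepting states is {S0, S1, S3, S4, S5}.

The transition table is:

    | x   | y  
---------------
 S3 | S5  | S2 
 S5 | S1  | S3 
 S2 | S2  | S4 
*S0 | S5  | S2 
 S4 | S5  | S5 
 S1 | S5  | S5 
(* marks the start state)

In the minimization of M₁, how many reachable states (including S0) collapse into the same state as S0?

All states are reachable from the start state.
Initial partition by acceptance: {S0,S1,S3,S4,S5} | {S2}.
Split {S0,S1,S3,S4,S5} by δ(·,y) → {S1,S4,S5} and {S0,S3}.
On input y, block {S1,S4,S5} splits into {S1,S4} and {S5}.
Stable partition: {S1,S4} | {S2} | {S0,S3} | {S5} — 4 equivalence classes.
The equivalence class containing S0 is {S0,S3}, of size 2.

2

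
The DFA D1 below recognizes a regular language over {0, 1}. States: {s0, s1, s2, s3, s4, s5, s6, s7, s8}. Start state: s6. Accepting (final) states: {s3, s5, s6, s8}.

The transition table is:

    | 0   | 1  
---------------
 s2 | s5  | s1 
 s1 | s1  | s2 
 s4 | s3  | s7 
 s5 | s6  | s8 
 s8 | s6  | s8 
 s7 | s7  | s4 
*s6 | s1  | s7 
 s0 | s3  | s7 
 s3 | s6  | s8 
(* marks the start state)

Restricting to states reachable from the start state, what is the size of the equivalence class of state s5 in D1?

3

Reachable states from the start: {s1,s2,s3,s4,s5,s6,s7,s8}. Unreachable: {s0} — drop them.
Start with accepting vs non-accepting: {s3,s5,s6,s8} | {s1,s2,s4,s7}.
On input 0, block {s3,s5,s6,s8} splits into {s3,s5,s8} and {s6}.
On input 0, block {s1,s2,s4,s7} splits into {s1,s7} and {s2,s4}.
No further refinement is possible. Final partition (4 blocks): {s3,s5,s8} | {s1,s7} | {s6} | {s2,s4}.
State s5 belongs to the block {s3,s5,s8}, which has 3 states.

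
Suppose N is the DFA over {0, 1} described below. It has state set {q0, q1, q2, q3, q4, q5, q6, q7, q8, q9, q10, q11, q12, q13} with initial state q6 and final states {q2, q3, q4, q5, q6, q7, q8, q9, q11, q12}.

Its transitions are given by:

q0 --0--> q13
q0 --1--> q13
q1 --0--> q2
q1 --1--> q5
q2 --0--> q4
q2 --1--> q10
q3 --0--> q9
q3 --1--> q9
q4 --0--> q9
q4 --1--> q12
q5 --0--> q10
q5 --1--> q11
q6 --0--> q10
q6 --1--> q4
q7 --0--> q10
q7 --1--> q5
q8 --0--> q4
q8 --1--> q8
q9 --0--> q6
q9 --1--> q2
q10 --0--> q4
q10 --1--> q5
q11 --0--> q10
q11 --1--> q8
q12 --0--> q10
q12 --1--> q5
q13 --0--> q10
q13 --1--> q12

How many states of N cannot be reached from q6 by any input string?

5

Starting at q6 and following transitions, the reachable set is {q2, q4, q5, q6, q8, q9, q10, q11, q12}. That leaves q0, q1, q3, q7, q13 unreachable — 5 in total.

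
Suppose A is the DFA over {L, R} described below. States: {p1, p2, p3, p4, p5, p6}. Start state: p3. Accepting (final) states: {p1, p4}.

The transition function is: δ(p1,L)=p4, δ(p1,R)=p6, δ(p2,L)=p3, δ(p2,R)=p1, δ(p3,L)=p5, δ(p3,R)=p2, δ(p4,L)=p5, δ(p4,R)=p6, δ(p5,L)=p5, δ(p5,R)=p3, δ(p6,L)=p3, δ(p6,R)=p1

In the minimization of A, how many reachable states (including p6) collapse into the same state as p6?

2

Every state is reachable, so we keep all 6.
P0 = {p1,p4} | {p2,p3,p5,p6}.
Split {p1,p4} by δ(·,L) → {p1} and {p4}.
Refine {p2,p3,p5,p6} on symbol R: members go to different blocks, giving {p2,p6} and {p3,p5}.
Refine {p3,p5} on symbol R: members go to different blocks, giving {p3} and {p5}.
Stable partition: {p1} | {p2,p6} | {p4} | {p3} | {p5} — 5 equivalence classes.
State p6 belongs to the block {p2,p6}, which has 2 states.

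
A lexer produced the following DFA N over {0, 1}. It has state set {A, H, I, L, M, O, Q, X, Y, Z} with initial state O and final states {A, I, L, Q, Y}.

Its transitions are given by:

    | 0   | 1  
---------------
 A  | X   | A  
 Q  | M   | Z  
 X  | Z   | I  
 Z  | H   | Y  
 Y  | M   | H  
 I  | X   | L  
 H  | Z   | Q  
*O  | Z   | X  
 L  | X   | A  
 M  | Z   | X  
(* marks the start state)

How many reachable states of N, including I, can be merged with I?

Every state is reachable, so we keep all 10.
Start with accepting vs non-accepting: {A,I,L,Q,Y} | {H,M,O,X,Z}.
On input 1, block {A,I,L,Q,Y} splits into {A,I,L} and {Q,Y}.
Refine {H,M,O,X,Z} on symbol 1: members go to different blocks, giving {M,O} and {H,Z} and {X}.
No further refinement is possible. Final partition (5 blocks): {A,I,L} | {M,O} | {Q,Y} | {H,Z} | {X}.
The equivalence class containing I is {A,I,L}, of size 3.

3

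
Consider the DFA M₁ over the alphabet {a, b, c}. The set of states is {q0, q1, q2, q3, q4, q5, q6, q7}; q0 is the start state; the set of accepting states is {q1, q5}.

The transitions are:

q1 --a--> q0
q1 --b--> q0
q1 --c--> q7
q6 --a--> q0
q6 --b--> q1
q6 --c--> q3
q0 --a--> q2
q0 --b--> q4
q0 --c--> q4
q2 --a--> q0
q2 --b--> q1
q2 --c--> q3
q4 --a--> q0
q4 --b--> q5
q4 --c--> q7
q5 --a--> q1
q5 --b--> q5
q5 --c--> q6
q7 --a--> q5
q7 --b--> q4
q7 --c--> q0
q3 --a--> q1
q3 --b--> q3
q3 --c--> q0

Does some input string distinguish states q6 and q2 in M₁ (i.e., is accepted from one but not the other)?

No

Every state is reachable, so we keep all 8.
Initial partition by acceptance: {q1,q5} | {q0,q2,q3,q4,q6,q7}.
Split {q1,q5} by δ(·,a) → {q1} and {q5}.
Refine {q0,q2,q3,q4,q6,q7} on symbol a: members go to different blocks, giving {q0,q2,q4,q6} and {q3} and {q7}.
Split {q0,q2,q4,q6} by δ(·,b) → {q2,q6} and {q0} and {q4}.
No further refinement is possible. Final partition (7 blocks): {q1} | {q2,q6} | {q5} | {q3} | {q7} | {q0} | {q4}.
q6 and q2 lie in the same block of the stable partition, so they are equivalent — no string distinguishes them.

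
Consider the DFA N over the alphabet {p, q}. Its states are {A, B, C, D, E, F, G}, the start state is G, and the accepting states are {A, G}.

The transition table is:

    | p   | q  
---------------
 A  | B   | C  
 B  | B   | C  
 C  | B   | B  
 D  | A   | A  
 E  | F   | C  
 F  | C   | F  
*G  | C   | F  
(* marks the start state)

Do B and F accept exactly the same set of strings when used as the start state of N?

Yes

States {A,D,E} cannot be reached from the start state, so discard them.
Start with accepting vs non-accepting: {G} | {B,C,F}.
No further refinement is possible. Final partition (2 blocks): {G} | {B,C,F}.
B and F lie in the same block of the stable partition, so they are equivalent — no string distinguishes them.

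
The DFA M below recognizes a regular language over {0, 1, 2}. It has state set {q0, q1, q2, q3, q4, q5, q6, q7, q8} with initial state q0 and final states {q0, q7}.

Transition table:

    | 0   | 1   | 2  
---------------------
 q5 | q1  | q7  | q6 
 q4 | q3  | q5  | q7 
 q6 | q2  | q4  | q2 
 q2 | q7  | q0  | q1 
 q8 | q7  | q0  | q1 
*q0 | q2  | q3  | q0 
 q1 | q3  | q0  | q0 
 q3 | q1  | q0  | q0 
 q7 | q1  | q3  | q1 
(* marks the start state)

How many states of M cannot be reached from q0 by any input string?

No path from q0 leads to q4, q5, q6, q8; the other 5 states are all reachable.

4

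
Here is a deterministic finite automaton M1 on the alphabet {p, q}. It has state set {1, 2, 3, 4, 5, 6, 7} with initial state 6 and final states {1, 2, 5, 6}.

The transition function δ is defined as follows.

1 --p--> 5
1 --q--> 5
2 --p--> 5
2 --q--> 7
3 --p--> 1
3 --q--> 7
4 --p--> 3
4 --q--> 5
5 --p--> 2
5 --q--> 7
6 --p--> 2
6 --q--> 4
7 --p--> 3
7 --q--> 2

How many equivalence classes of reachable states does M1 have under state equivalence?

Start with accepting vs non-accepting: {1,2,5,6} | {3,4,7}.
Refine {1,2,5,6} on symbol q: members go to different blocks, giving {2,5,6} and {1}.
On input p, block {3,4,7} splits into {4,7} and {3}.
No further refinement is possible. Final partition (4 blocks): {2,5,6} | {4,7} | {1} | {3}.

4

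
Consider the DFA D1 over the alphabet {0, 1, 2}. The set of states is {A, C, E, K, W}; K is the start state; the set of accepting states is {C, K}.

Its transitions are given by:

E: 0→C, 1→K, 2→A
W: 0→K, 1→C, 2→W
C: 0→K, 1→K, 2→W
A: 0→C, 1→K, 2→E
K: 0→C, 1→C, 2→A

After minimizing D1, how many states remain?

P0 = {C,K} | {A,E,W}.
The partition is now stable with 2 blocks: {C,K} | {A,E,W}.

2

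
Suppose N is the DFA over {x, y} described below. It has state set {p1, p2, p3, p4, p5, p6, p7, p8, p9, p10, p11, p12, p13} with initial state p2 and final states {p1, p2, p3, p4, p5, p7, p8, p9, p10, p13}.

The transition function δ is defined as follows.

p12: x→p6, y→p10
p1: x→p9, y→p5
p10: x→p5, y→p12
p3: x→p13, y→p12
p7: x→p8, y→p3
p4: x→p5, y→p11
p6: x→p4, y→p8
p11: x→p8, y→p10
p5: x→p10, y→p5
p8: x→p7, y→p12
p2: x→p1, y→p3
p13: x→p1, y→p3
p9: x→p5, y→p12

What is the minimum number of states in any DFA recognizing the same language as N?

All states are reachable from the start state.
Initial partition by acceptance: {p1,p2,p3,p4,p5,p7,p8,p9,p10,p13} | {p6,p11,p12}.
Split {p1,p2,p3,p4,p5,p7,p8,p9,p10,p13} by δ(·,y) → {p1,p2,p5,p7,p13} and {p3,p4,p8,p9,p10}.
On input x, block {p1,p2,p5,p7,p13} splits into {p1,p5,p7} and {p2,p13}.
Split {p1,p5,p7} by δ(·,y) → {p1,p5} and {p7}.
Refine {p6,p11,p12} on symbol x: members go to different blocks, giving {p6,p11} and {p12}.
Split {p3,p4,p8,p9,p10} by δ(·,x) → {p4,p9,p10} and {p3} and {p8}.
On input x, block {p6,p11} splits into {p6} and {p11}.
On input y, block {p4,p9,p10} splits into {p9,p10} and {p4}.
Stable partition: {p1,p5} | {p6} | {p9,p10} | {p2,p13} | {p7} | {p12} | {p3} | {p8} | {p11} | {p4} — 10 equivalence classes.

10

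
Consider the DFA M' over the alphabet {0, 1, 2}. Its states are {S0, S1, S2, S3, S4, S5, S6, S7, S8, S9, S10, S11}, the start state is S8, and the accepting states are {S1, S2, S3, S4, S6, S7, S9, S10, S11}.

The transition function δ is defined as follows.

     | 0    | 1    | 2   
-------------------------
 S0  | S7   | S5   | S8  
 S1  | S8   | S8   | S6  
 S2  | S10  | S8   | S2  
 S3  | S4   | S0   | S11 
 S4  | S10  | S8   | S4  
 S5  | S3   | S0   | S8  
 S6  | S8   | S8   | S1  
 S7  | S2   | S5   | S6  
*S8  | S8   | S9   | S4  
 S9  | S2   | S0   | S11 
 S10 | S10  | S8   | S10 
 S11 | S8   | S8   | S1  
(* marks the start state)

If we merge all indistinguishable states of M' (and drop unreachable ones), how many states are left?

Every state is reachable, so we keep all 12.
Start with accepting vs non-accepting: {S1,S2,S3,S4,S6,S7,S9,S10,S11} | {S0,S5,S8}.
Split {S1,S2,S3,S4,S6,S7,S9,S10,S11} by δ(·,0) → {S2,S3,S4,S7,S9,S10} and {S1,S6,S11}.
Refine {S2,S3,S4,S7,S9,S10} on symbol 2: members go to different blocks, giving {S2,S4,S10} and {S3,S7,S9}.
Refine {S0,S5,S8} on symbol 0: members go to different blocks, giving {S0,S5} and {S8}.
The partition is now stable with 5 blocks: {S2,S4,S10} | {S0,S5} | {S1,S6,S11} | {S3,S7,S9} | {S8}.

5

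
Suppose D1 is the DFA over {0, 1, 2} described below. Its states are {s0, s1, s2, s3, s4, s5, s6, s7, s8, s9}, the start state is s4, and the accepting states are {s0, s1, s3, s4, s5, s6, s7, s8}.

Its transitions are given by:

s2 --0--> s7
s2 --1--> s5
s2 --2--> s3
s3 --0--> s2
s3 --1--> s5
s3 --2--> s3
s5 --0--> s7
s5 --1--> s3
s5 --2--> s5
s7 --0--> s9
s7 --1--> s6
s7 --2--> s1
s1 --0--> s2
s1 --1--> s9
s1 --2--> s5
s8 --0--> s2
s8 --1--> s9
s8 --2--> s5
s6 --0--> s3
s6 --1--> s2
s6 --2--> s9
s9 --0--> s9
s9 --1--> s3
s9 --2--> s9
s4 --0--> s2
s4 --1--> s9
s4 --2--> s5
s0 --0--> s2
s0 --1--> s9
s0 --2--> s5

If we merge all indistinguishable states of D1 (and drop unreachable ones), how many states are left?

7

First remove the unreachable states {s0,s8}; 8 states remain.
Initial partition by acceptance: {s1,s3,s4,s5,s6,s7} | {s2,s9}.
On input 0, block {s1,s3,s4,s5,s6,s7} splits into {s1,s3,s4,s7} and {s5,s6}.
Refine {s1,s3,s4,s7} on symbol 1: members go to different blocks, giving {s1,s4} and {s3,s7}.
Refine {s2,s9} on symbol 0: members go to different blocks, giving {s2} and {s9}.
Split {s5,s6} by δ(·,1) → {s5} and {s6}.
On input 0, block {s3,s7} splits into {s3} and {s7}.
No further refinement is possible. Final partition (7 blocks): {s1,s4} | {s2} | {s5} | {s3} | {s9} | {s6} | {s7}.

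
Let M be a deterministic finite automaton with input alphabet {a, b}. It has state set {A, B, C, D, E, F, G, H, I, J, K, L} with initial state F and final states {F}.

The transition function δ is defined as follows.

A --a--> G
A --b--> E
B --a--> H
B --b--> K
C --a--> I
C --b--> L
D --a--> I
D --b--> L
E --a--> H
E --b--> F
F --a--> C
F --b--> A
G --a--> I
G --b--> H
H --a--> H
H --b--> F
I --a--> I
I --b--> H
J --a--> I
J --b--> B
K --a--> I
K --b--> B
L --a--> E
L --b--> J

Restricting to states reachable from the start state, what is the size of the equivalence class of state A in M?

First remove the unreachable states {D}; 11 states remain.
Initial partition by acceptance: {F} | {A,B,C,E,G,H,I,J,K,L}.
Refine {A,B,C,E,G,H,I,J,K,L} on symbol b: members go to different blocks, giving {A,B,C,G,I,J,K,L} and {E,H}.
Refine {A,B,C,G,I,J,K,L} on symbol a: members go to different blocks, giving {A,C,G,I,J,K} and {B,L}.
Split {A,C,G,I,J,K} by δ(·,b) → {A,G,I} and {C,J,K}.
The partition is now stable with 5 blocks: {F} | {A,G,I} | {E,H} | {B,L} | {C,J,K}.
The equivalence class containing A is {A,G,I}, of size 3.

3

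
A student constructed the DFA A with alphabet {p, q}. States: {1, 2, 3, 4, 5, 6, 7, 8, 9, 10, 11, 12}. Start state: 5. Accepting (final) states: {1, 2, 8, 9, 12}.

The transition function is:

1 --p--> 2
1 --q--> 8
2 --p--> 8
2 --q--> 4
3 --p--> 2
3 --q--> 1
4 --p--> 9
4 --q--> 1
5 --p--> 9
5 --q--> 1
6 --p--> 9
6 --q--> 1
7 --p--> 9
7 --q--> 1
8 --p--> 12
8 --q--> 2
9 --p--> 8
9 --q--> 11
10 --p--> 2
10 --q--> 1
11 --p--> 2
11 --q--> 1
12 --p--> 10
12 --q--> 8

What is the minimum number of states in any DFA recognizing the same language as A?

First remove the unreachable states {3,6,7}; 9 states remain.
P0 = {1,2,8,9,12} | {4,5,10,11}.
On input p, block {1,2,8,9,12} splits into {1,2,8,9} and {12}.
On input p, block {1,2,8,9} splits into {1,2,9} and {8}.
On input p, block {1,2,9} splits into {2,9} and {1}.
Stable partition: {2,9} | {4,5,10,11} | {12} | {8} | {1} — 5 equivalence classes.

5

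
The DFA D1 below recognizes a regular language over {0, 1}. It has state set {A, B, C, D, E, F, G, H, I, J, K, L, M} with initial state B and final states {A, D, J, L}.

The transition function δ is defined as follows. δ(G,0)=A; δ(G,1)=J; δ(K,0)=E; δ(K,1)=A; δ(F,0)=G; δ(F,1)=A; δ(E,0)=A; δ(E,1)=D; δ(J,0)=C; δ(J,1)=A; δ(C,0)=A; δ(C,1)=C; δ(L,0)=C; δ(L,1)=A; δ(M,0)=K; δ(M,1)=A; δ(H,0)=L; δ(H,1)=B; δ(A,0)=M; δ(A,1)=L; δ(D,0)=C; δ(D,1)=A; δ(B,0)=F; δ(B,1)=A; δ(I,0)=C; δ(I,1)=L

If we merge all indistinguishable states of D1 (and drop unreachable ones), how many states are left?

6

Reachable states from the start: {A,B,C,D,E,F,G,J,K,L,M}. Unreachable: {H,I} — drop them.
Start with accepting vs non-accepting: {A,D,J,L} | {B,C,E,F,G,K,M}.
On input 0, block {B,C,E,F,G,K,M} splits into {B,F,K,M} and {C,E,G}.
On input 0, block {A,D,J,L} splits into {D,J,L} and {A}.
Split {B,F,K,M} by δ(·,0) → {B,M} and {F,K}.
On input 1, block {C,E,G} splits into {E,G} and {C}.
No further refinement is possible. Final partition (6 blocks): {D,J,L} | {B,M} | {E,G} | {A} | {F,K} | {C}.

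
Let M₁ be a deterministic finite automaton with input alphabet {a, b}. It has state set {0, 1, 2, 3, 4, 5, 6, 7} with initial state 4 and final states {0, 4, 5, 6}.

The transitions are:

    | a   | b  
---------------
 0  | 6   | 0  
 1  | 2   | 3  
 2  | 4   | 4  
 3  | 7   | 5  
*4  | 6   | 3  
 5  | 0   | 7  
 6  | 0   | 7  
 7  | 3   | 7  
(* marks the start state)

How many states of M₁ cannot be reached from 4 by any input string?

No path from 4 leads to 1, 2; the other 6 states are all reachable.

2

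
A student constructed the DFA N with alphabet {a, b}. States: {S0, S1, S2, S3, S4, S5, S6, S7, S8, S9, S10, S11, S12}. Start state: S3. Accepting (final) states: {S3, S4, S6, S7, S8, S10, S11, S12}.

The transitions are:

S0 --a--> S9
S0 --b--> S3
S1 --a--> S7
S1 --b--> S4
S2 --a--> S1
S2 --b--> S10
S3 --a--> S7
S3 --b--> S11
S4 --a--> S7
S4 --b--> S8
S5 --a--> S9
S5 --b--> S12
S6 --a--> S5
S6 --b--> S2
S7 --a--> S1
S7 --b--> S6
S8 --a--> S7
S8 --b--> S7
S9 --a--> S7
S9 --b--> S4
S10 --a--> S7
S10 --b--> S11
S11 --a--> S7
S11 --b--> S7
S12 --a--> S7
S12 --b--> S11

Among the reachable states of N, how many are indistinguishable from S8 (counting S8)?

2

First remove the unreachable states {S0}; 12 states remain.
Start with accepting vs non-accepting: {S3,S4,S6,S7,S8,S10,S11,S12} | {S1,S2,S5,S9}.
Refine {S3,S4,S6,S7,S8,S10,S11,S12} on symbol a: members go to different blocks, giving {S3,S4,S8,S10,S11,S12} and {S6,S7}.
Split {S3,S4,S8,S10,S11,S12} by δ(·,b) → {S3,S4,S10,S12} and {S8,S11}.
On input a, block {S1,S2,S5,S9} splits into {S1,S9} and {S2,S5}.
Refine {S6,S7} on symbol a: members go to different blocks, giving {S6} and {S7}.
The partition is now stable with 6 blocks: {S3,S4,S10,S12} | {S1,S9} | {S6} | {S8,S11} | {S2,S5} | {S7}.
State S8 belongs to the block {S8,S11}, which has 2 states.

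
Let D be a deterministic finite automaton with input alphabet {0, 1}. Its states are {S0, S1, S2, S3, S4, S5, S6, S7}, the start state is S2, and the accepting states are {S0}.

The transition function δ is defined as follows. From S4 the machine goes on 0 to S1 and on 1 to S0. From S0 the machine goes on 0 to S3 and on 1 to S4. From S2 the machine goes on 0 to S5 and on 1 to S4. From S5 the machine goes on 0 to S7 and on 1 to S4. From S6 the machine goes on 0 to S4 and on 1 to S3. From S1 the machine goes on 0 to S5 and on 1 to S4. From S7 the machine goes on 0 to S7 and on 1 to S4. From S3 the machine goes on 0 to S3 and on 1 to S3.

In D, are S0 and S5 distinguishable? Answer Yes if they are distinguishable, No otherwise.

States {S6} cannot be reached from the start state, so discard them.
Initial partition by acceptance: {S0} | {S1,S2,S3,S4,S5,S7}.
On input 1, block {S1,S2,S3,S4,S5,S7} splits into {S1,S2,S3,S5,S7} and {S4}.
Split {S1,S2,S3,S5,S7} by δ(·,1) → {S1,S2,S5,S7} and {S3}.
Stable partition: {S0} | {S1,S2,S5,S7} | {S4} | {S3} — 4 equivalence classes.
S0 and S5 end up in different blocks, so they are distinguishable. For instance, the string 'ε' is accepted from only S0.

Yes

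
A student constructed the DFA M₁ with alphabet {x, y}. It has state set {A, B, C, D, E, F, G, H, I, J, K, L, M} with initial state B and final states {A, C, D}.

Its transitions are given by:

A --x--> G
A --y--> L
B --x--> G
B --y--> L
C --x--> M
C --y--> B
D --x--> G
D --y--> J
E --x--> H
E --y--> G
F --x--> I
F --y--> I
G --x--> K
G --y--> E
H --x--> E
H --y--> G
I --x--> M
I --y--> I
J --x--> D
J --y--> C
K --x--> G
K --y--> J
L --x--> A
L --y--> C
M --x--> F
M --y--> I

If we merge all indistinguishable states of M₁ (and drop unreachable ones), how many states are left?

All states are reachable from the start state.
Initial partition by acceptance: {A,C,D} | {B,E,F,G,H,I,J,K,L,M}.
On input x, block {B,E,F,G,H,I,J,K,L,M} splits into {B,E,F,G,H,I,K,M} and {J,L}.
Split {A,C,D} by δ(·,y) → {A,D} and {C}.
Split {B,E,F,G,H,I,K,M} by δ(·,y) → {E,F,G,H,I,M} and {B,K}.
Split {E,F,G,H,I,M} by δ(·,x) → {E,F,H,I,M} and {G}.
Split {E,F,H,I,M} by δ(·,y) → {F,I,M} and {E,H}.
Stable partition: {A,D} | {F,I,M} | {J,L} | {C} | {B,K} | {G} | {E,H} — 7 equivalence classes.

7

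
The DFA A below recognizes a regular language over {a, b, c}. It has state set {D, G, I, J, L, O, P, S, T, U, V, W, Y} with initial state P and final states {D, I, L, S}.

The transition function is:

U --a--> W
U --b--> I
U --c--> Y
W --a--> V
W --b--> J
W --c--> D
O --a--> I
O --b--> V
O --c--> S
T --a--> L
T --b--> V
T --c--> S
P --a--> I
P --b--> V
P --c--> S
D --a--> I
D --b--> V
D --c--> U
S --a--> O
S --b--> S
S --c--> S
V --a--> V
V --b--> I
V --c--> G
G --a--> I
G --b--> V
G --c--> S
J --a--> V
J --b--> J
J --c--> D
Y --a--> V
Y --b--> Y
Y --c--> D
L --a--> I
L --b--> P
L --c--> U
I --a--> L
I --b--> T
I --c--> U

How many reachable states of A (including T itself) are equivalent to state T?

All states are reachable from the start state.
Initial partition by acceptance: {D,I,L,S} | {G,J,O,P,T,U,V,W,Y}.
On input a, block {D,I,L,S} splits into {D,I,L} and {S}.
Refine {G,J,O,P,T,U,V,W,Y} on symbol a: members go to different blocks, giving {J,U,V,W,Y} and {G,O,P,T}.
Split {D,I,L} by δ(·,b) → {I,L} and {D}.
On input b, block {J,U,V,W,Y} splits into {J,W,Y} and {U,V}.
Split {U,V} by δ(·,a) → {V} and {U}.
Stable partition: {I,L} | {J,W,Y} | {S} | {G,O,P,T} | {D} | {V} | {U} — 7 equivalence classes.
The equivalence class containing T is {G,O,P,T}, of size 4.

4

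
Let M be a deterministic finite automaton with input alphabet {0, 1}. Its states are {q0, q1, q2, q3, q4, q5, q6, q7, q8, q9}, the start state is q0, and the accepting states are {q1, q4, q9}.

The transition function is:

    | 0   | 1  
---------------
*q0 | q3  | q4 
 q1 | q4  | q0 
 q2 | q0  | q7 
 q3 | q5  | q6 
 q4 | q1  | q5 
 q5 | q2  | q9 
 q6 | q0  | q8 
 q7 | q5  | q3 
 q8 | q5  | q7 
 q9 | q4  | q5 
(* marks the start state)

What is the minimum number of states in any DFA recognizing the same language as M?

All states are reachable from the start state.
Initial partition by acceptance: {q1,q4,q9} | {q0,q2,q3,q5,q6,q7,q8}.
On input 1, block {q0,q2,q3,q5,q6,q7,q8} splits into {q2,q3,q6,q7,q8} and {q0,q5}.
No further refinement is possible. Final partition (3 blocks): {q1,q4,q9} | {q2,q3,q6,q7,q8} | {q0,q5}.

3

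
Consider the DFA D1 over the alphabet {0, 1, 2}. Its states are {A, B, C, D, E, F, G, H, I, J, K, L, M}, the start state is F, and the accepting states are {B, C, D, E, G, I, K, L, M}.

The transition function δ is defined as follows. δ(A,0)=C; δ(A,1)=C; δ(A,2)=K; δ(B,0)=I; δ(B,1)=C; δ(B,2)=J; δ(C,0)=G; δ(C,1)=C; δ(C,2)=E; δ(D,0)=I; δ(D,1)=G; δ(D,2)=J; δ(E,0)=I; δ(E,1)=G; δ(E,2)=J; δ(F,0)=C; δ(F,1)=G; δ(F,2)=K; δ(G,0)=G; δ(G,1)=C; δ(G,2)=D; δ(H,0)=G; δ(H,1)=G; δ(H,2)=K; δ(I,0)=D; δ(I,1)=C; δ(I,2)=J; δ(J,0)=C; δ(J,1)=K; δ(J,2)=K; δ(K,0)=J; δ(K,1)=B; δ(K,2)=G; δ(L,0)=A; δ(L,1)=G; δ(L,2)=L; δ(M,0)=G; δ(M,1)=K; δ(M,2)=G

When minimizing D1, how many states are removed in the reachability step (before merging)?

BFS from F reaches {B, C, D, E, F, G, I, J, K}; the 4 state(s) A, H, L, M are never visited.

4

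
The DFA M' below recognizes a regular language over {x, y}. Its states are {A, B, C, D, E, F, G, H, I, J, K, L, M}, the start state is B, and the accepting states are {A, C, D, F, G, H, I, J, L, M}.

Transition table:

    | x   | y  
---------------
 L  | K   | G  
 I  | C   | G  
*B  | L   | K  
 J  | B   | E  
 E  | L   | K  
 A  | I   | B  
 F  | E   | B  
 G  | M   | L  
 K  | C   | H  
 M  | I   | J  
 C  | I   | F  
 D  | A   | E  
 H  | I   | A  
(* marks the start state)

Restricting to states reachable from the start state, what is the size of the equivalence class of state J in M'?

Reachable states from the start: {A,B,C,E,F,G,H,I,J,K,L,M}. Unreachable: {D} — drop them.
P0 = {A,C,F,G,H,I,J,L,M} | {B,E,K}.
Split {A,C,F,G,H,I,J,L,M} by δ(·,x) → {A,C,G,H,I,M} and {F,J,L}.
Split {A,C,G,H,I,M} by δ(·,y) → {C,G,M} and {H,I} and {A}.
On input x, block {C,G,M} splits into {C,M} and {G}.
Split {B,E,K} by δ(·,x) → {B,E} and {K}.
On input x, block {F,J,L} splits into {F,J} and {L}.
Split {H,I} by δ(·,x) → {H} and {I}.
The partition is now stable with 9 blocks: {C,M} | {B,E} | {F,J} | {H} | {A} | {G} | {K} | {L} | {I}.
State J belongs to the block {F,J}, which has 2 states.

2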